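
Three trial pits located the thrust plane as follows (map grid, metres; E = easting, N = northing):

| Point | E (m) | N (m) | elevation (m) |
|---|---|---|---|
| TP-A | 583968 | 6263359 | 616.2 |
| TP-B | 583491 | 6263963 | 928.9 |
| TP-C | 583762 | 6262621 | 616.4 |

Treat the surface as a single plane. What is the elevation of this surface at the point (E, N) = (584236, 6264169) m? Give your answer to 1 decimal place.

Let the plane be z = a·E + b·N + c.
TP-B−TP-A: −477a + 604b = 312.7;  TP-C−TP-A: −206a − 738b = 0.2.
Solving gives a = −0.484612026, b = 0.135000105.
Then c = 616.2 − a·583968 − b·6263359 = −561940.01.
At (584236, 6264169): z = −283127.8 + 845663.5 − 561940.01 = 595.7 m.

595.7 m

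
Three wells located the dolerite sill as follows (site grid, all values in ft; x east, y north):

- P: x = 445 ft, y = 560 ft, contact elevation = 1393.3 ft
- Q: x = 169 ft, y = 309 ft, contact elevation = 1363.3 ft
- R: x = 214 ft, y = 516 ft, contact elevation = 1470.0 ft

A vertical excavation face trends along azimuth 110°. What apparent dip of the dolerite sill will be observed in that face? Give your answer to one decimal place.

Two edge vectors: P→Q = (-276, -251, -30), P→R = (-231, -44, 76.7).
Normal n = (P→Q) × (P→R) = (-20571.7, 28099.2, -45837).
So ∂z/∂x = −n_x/n_z = −0.44880 and ∂z/∂y = −n_y/n_z = 0.61302.
Unit vector along 110° is (sin 110°, cos 110°) = (0.9397, -0.3420).
Slope in that direction = a·(0.9397) + b·(-0.3420) = −0.63140.
Apparent dip = arctan|0.63140| = 32.3° (true dip is 37.2°, so apparent ≤ true as expected).

32.3°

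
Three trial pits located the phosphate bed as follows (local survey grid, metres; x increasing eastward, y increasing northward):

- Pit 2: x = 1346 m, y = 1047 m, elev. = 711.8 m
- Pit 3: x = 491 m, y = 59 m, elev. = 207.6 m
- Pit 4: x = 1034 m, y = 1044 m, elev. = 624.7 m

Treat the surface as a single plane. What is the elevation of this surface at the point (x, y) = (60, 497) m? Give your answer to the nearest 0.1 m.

207.1 m

Let the plane be z = a·x + b·y + c.
Pit 3−Pit 2: −855a − 988b = −504.2;  Pit 4−Pit 2: −312a − 3b = −87.1.
Solving gives a = 0.276561, b = 0.270992.
Then c = 711.8 − a·1346 − b·1047 = 55.82.
At (60, 497): z = 16.6 + 134.7 + 55.82 = 207.1 m.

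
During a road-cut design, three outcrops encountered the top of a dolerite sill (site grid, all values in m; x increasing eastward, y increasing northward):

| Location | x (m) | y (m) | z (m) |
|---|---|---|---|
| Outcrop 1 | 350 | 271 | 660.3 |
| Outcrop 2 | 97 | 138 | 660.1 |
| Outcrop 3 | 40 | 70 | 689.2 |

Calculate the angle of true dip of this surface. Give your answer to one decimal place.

Let the plane be z = a·x + b·y + c.
Outcrop 2−Outcrop 1: −253a − 133b = −0.2;  Outcrop 3−Outcrop 1: −310a − 201b = 28.9.
Solving gives a = 0.40361, b = −0.76626.
Gradient magnitude |∇z| = √(a² + b²) = √(0.16290 + 0.58715) = 0.86605.
True dip = arctan(0.86605) = 40.9°, dipping toward NNW (azimuth ≈ 332°).

40.9°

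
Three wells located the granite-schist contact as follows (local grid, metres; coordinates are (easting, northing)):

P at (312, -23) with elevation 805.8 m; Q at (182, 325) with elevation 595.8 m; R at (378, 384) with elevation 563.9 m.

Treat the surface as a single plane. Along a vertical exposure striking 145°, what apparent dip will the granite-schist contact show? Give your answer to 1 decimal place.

26.5°

Let the plane be z = a·E + b·N + c.
Q−P: −130a + 348b = −210;  R−P: 66a + 407b = −241.9.
Solving gives a = 0.01699, b = −0.59710.
Unit vector along 145° is (sin 145°, cos 145°) = (0.5736, -0.8192).
Slope in that direction = a·(0.5736) + b·(-0.8192) = 0.49886.
Apparent dip = arctan|0.49886| = 26.5° (true dip is 30.9°, so apparent ≤ true as expected).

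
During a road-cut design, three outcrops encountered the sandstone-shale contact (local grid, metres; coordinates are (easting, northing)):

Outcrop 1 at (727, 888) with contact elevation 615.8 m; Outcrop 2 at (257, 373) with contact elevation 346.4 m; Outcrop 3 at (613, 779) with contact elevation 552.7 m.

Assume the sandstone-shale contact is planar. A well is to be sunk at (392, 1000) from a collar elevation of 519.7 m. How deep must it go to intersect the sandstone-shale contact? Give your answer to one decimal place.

28.4 m

Two edge vectors: Outcrop 1→Outcrop 2 = (-470, -515, -269.4), Outcrop 1→Outcrop 3 = (-114, -109, -63.1).
Normal n = (Outcrop 1→Outcrop 2) × (Outcrop 1→Outcrop 3) = (3131.9, 1054.6, -7480).
So ∂z/∂E = −n_x/n_z = 0.418703 and ∂z/∂N = −n_y/n_z = 0.140989.
Intercept c from Outcrop 1: 615.8 − 304.40 − 125.20 = 186.20.
At (392, 1000): z_contact = 164.13 + 140.99 + 186.20 = 491.33 m.
Depth below ground = 519.7 − 491.33 = 28.4 m.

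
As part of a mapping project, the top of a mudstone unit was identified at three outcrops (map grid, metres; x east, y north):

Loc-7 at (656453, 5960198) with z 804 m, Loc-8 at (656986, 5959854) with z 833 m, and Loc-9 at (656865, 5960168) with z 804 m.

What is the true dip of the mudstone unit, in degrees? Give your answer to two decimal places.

5.44°

Two edge vectors: Loc-7→Loc-8 = (533, -344, 29), Loc-7→Loc-9 = (412, -30, 0).
Normal n = (Loc-7→Loc-8) × (Loc-7→Loc-9) = (870, 11948, 125738).
So ∂z/∂x = −n_x/n_z = −0.00692 and ∂z/∂y = −n_y/n_z = −0.09502.
Gradient magnitude |∇z| = √(a² + b²) = √(0.00005 + 0.00903) = 0.09527.
True dip = arctan(0.09527) = 5.44°, dipping toward N (azimuth ≈ 004°).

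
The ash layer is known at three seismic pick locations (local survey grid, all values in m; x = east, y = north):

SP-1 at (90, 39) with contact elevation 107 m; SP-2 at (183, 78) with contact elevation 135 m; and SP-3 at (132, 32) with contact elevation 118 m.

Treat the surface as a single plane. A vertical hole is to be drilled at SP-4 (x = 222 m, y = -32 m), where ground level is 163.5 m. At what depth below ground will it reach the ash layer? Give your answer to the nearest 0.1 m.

25.2 m

Two edge vectors: SP-1→SP-2 = (93, 39, 28), SP-1→SP-3 = (42, -7, 11).
Normal n = (SP-1→SP-2) × (SP-1→SP-3) = (625, 153, -2289).
So ∂z/∂x = −n_x/n_z = 0.27304 and ∂z/∂y = −n_y/n_z = 0.06684.
Intercept c from SP-1: 107 − 24.57 − 2.61 = 79.82.
At (222, -32): z_contact = 60.62 − 2.14 + 79.82 = 138.30 m.
Depth below ground = 163.5 − 138.30 = 25.2 m.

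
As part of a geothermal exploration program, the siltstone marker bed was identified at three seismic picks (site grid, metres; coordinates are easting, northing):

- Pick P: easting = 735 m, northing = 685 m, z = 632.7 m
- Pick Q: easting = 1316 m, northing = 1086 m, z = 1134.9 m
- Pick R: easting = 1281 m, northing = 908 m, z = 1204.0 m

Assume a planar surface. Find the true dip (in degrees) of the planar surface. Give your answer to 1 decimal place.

Let the plane be z = a·easting + b·northing + c.
Pick Q−Pick P: 581a + 401b = 502.2;  Pick R−Pick P: 546a + 223b = 571.3.
Solving gives a = 1.31010, b = −0.64581.
Gradient magnitude |∇z| = √(a² + b²) = √(1.71636 + 0.41707) = 1.46063.
True dip = arctan(1.46063) = 55.6°, dipping toward WNW (azimuth ≈ 296°).

55.6°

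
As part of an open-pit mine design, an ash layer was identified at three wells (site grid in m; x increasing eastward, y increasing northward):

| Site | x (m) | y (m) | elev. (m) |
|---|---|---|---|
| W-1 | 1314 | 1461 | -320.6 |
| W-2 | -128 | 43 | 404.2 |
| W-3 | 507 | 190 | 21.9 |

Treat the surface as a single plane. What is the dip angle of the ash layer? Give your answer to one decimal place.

32.9°

Let the plane be z = a·x + b·y + c.
W-2−W-1: −1442a − 1418b = 724.8;  W-3−W-1: −807a − 1271b = 342.5.
Solving gives a = −0.63266, b = 0.13222.
Gradient magnitude |∇z| = √(a² + b²) = √(0.40025 + 0.01748) = 0.64633.
True dip = arctan(0.64633) = 32.9°, dipping toward ESE (azimuth ≈ 102°).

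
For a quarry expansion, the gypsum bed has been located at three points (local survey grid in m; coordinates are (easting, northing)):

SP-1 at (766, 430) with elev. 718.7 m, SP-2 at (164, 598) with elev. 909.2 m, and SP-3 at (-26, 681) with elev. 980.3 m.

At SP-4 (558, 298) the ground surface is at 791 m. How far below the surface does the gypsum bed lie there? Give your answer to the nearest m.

Let the plane be z = a·E + b·N + c.
SP-2−SP-1: −602a + 168b = 190.5;  SP-3−SP-1: −792a + 251b = 261.6.
Solving gives a = −0.21427, b = 0.36613.
Then c = 718.7 − a·766 − b·430 = 725.39.
At (558, 298): z_contact = −119.6 + 109.1 + 725.39 = 714.9 m.
Depth below ground = 791 − 714.9 = 76 m.

76 m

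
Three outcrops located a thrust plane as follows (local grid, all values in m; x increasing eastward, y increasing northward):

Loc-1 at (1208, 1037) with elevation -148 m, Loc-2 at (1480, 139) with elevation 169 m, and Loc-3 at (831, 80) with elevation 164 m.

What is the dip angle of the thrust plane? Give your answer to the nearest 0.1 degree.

19.0°

Two edge vectors: Loc-1→Loc-2 = (272, -898, 317), Loc-1→Loc-3 = (-377, -957, 312).
Normal n = (Loc-1→Loc-2) × (Loc-1→Loc-3) = (23193, -204373, -598850).
So ∂z/∂x = −n_x/n_z = 0.03873 and ∂z/∂y = −n_y/n_z = −0.34128.
Gradient magnitude |∇z| = √(a² + b²) = √(0.00150 + 0.11647) = 0.34347.
True dip = arctan(0.34347) = 19.0°, dipping toward N (azimuth ≈ 354°).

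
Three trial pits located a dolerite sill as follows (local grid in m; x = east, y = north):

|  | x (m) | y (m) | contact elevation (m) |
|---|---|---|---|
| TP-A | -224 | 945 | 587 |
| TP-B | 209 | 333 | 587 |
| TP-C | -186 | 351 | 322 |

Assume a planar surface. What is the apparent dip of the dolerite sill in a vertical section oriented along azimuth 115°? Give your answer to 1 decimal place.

Two edge vectors: TP-A→TP-B = (433, -612, 0), TP-A→TP-C = (38, -594, -265).
Normal n = (TP-A→TP-B) × (TP-A→TP-C) = (162180, 114745, -233946).
So ∂z/∂x = −n_x/n_z = 0.69324 and ∂z/∂y = −n_y/n_z = 0.49048.
Unit vector along 115° is (sin 115°, cos 115°) = (0.9063, -0.4226).
Slope in that direction = a·(0.9063) + b·(-0.4226) = 0.42100.
Apparent dip = arctan|0.42100| = 22.8° (true dip is 40.3°, so apparent ≤ true as expected).

22.8°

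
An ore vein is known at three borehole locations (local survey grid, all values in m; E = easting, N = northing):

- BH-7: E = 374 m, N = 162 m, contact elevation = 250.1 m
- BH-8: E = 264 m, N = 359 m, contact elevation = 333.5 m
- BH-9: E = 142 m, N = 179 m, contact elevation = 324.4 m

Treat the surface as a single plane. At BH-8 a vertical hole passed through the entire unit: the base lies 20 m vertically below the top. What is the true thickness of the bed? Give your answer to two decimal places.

18.60 m

Two edge vectors: BH-7→BH-8 = (-110, 197, 83.4), BH-7→BH-9 = (-232, 17, 74.3).
Normal n = (BH-7→BH-8) × (BH-7→BH-9) = (13219.3, -11175.8, 43834).
So ∂z/∂E = −n_x/n_z = −0.30158 and ∂z/∂N = −n_y/n_z = 0.25496.
|∇z| = √(a²+b²) = 0.39491, so dip δ = arctan(0.39491) = 21.55°.
True thickness = vertical thickness × cos δ = 20 × cos 21.55° = 18.60 m.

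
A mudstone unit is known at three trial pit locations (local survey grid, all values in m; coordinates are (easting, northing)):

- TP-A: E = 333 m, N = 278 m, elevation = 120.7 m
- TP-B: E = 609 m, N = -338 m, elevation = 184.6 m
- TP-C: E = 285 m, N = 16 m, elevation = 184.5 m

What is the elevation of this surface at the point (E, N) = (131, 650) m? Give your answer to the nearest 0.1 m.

89.9 m

Two edge vectors: TP-A→TP-B = (276, -616, 63.9), TP-A→TP-C = (-48, -262, 63.8).
Normal n = (TP-A→TP-B) × (TP-A→TP-C) = (-22559, -20676, -101880).
So ∂z/∂E = −n_x/n_z = −0.22143 and ∂z/∂N = −n_y/n_z = −0.20294.
Intercept c from TP-A: 120.7 + 73.74 + 56.42 = 250.85.
At (131, 650): z = −29.0 − 131.9 + 250.85 = 89.9 m.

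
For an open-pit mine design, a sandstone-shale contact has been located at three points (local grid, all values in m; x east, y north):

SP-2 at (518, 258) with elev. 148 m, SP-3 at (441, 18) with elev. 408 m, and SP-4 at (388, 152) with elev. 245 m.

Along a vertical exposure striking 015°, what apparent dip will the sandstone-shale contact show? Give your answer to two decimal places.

46.56°

Let the plane be z = a·x + b·y + c.
SP-3−SP-2: −77a − 240b = 260;  SP-4−SP-2: −130a − 106b = 97.
Solving gives a = 0.18578, b = −1.14294.
Unit vector along 015° is (sin 15°, cos 15°) = (0.2588, 0.9659).
Slope in that direction = a·(0.2588) + b·(0.9659) = −1.05591.
Apparent dip = arctan|1.05591| = 46.56° (true dip is 49.2°, so apparent ≤ true as expected).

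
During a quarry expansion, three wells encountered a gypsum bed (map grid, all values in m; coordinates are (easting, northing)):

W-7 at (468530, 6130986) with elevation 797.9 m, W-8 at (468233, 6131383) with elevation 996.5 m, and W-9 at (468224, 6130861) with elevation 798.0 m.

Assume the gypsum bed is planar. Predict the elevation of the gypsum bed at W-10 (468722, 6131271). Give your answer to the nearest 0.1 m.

Two edge vectors: W-7→W-8 = (-297, 397, 198.6), W-7→W-9 = (-306, -125, 0.1).
Normal n = (W-7→W-8) × (W-7→W-9) = (24864.7, -60741.9, 158607).
So ∂z/∂E = −n_x/n_z = −0.156769247 and ∂z/∂N = −n_y/n_z = 0.382971117.
Intercept c from W-7: 797.9 + 73451.10 − 2347990.56 = −2273741.56.
At (468722, 6131271): z = −73481.2 + 2348099.7 − 2273741.56 = 876.9 m.

876.9 m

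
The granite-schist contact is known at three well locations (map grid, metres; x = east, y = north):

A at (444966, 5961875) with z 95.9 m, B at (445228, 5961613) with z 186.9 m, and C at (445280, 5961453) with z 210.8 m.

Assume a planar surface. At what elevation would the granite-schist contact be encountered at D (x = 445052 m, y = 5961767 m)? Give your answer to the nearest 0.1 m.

Let the plane be z = a·x + b·y + c.
B−A: 262a − 262b = 91;  C−A: 314a − 422b = 114.9.
Solving gives a = 0.293264066, b = −0.054064179.
Then c = 95.9 − a·444966 − b·5961875 = 191927.24.
At (445052, 5961767): z = 130517.8 − 322318.0 + 191927.24 = 127.0 m.

127.0 m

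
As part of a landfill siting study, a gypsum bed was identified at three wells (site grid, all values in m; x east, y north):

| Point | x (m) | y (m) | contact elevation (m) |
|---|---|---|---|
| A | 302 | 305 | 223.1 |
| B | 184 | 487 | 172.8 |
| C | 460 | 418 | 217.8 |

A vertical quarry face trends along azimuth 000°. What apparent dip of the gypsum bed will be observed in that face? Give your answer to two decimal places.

11.51°

Two edge vectors: A→B = (-118, 182, -50.3), A→C = (158, 113, -5.3).
Normal n = (A→B) × (A→C) = (4719.3, -8572.8, -42090).
So ∂z/∂x = −n_x/n_z = 0.11212 and ∂z/∂y = −n_y/n_z = −0.20368.
Unit vector along 000° is (sin 0°, cos 0°) = (0.0000, 1.0000).
Slope in that direction = a·(0.0000) + b·(1.0000) = −0.20368.
Apparent dip = arctan|0.20368| = 11.51° (true dip is 13.1°, so apparent ≤ true as expected).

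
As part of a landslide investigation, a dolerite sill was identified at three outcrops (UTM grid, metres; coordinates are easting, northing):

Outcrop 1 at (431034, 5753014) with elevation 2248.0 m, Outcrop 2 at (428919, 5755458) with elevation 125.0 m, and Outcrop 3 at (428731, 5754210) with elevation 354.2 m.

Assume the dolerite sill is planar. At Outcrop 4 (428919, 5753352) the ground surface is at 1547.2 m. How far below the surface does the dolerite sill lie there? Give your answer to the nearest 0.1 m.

821.5 m

Two edge vectors: Outcrop 1→Outcrop 2 = (-2115, 2444, -2123), Outcrop 1→Outcrop 3 = (-2303, 1196, -1893.8).
Normal n = (Outcrop 1→Outcrop 2) × (Outcrop 1→Outcrop 3) = (-2089339.2, 883882, 3098992).
So ∂z/∂easting = −n_x/n_z = 0.674199611 and ∂z/∂northing = −n_y/n_z = −0.285215967.
Intercept c from Outcrop 1: 2248 − 290602.96 + 1640851.45 = 1352496.50.
At (428919, 5753352): z_contact = 289177.02 − 1640947.85 + 1352496.50 = 725.66 m.
Depth below ground = 1547.2 − 725.66 = 821.5 m.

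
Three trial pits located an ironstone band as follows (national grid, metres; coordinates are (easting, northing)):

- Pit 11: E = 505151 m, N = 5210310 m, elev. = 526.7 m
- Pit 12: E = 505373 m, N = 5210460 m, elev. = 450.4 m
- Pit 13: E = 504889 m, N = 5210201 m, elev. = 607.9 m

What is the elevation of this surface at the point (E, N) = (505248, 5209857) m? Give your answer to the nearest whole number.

561 m

Let the plane be z = a·E + b·N + c.
Pit 12−Pit 11: 222a + 150b = −76.3;  Pit 13−Pit 11: −262a − 109b = 81.2.
Solving gives a = −0.25581380, b = −0.13006224.
Then c = 526.7 − a·505151 − b·5210310 = 807415.90.
At (505248, 5209857): z = −129249.4 − 677605.7 + 807415.90 = 560.8 m.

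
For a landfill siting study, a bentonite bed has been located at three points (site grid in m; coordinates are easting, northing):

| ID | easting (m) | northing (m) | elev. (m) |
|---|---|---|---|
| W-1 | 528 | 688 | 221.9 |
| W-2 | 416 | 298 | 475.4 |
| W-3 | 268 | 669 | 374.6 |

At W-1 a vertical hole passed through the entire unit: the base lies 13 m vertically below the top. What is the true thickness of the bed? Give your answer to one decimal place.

10.5 m

Let the plane be z = a·easting + b·northing + c.
W-2−W-1: −112a − 390b = 253.5;  W-3−W-1: −260a − 19b = 152.7.
Solving gives a = −0.55138, b = −0.49166.
|∇z| = √(a²+b²) = 0.73874, so dip δ = arctan(0.73874) = 36.45°.
True thickness = vertical thickness × cos δ = 13 × cos 36.45° = 10.5 m.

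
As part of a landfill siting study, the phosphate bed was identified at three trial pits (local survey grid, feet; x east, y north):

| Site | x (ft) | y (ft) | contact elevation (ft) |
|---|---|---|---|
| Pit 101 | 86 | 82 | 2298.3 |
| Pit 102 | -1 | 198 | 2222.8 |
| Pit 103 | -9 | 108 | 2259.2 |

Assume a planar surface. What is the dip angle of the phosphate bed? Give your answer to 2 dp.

Let the plane be z = a·x + b·y + c.
Pit 102−Pit 101: −87a + 116b = −75.5;  Pit 103−Pit 101: −95a + 26b = −39.1.
Solving gives a = 0.29374, b = −0.43055.
Gradient magnitude |∇z| = √(a² + b²) = √(0.08628 + 0.18538) = 0.52121.
True dip = arctan(0.52121) = 27.53°, dipping toward NW (azimuth ≈ 326°).

27.53°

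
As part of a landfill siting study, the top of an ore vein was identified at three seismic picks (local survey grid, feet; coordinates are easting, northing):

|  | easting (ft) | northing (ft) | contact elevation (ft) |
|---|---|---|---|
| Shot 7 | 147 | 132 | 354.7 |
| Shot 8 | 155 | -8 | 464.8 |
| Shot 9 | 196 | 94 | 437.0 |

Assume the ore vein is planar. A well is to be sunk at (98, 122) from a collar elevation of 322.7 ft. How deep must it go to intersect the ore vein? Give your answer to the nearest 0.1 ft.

15.6 ft

Two edge vectors: Shot 7→Shot 8 = (8, -140, 110.1), Shot 7→Shot 9 = (49, -38, 82.3).
Normal n = (Shot 7→Shot 8) × (Shot 7→Shot 9) = (-7338.2, 4736.5, 6556).
So ∂z/∂easting = −n_x/n_z = 1.11931 and ∂z/∂northing = −n_y/n_z = −0.72247.
Intercept c from Shot 7: 354.7 − 164.54 + 95.37 = 285.53.
At (98, 122): z_contact = 109.69 − 88.14 + 285.53 = 307.08 ft.
Depth below ground = 322.7 − 307.08 = 15.6 ft.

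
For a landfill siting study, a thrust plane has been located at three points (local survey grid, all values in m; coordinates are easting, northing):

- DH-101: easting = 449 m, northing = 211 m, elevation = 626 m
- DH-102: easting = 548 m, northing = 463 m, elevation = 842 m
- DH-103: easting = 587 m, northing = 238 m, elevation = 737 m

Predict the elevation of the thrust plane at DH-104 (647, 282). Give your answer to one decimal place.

Let the plane be z = a·easting + b·northing + c.
DH-102−DH-101: 99a + 252b = 216;  DH-103−DH-101: 138a + 27b = 111.
Solving gives a = 0.68966, b = 0.58621.
Then c = 626 − a·449 − b·211 = 192.66.
At (647, 282): z = 446.2 + 165.3 + 192.66 = 804.2 m.

804.2 m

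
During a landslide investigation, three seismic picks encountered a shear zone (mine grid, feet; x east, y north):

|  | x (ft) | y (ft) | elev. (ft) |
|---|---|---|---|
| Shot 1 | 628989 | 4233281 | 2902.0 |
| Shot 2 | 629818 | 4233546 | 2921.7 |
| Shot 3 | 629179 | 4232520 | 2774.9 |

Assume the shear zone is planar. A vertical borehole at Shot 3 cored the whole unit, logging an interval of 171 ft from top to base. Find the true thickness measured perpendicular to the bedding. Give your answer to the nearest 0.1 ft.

168.8 ft

Two edge vectors: Shot 1→Shot 2 = (829, 265, 19.7), Shot 1→Shot 3 = (190, -761, -127.1).
Normal n = (Shot 1→Shot 2) × (Shot 1→Shot 3) = (-18689.8, 109108.9, -681219).
So ∂z/∂x = −n_x/n_z = −0.02744 and ∂z/∂y = −n_y/n_z = 0.16017.
|∇z| = √(a²+b²) = 0.16250, so dip δ = arctan(0.16250) = 9.23°.
True thickness = vertical thickness × cos δ = 171 × cos 9.23° = 168.8 ft.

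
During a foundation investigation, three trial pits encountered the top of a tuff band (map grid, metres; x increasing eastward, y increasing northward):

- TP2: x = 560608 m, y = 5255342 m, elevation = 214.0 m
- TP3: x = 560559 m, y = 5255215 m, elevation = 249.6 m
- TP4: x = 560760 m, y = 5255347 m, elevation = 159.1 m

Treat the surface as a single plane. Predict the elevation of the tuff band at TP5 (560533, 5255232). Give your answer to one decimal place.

256.4 m

Let the plane be z = a·x + b·y + c.
TP3−TP2: −49a − 127b = 35.6;  TP4−TP2: 152a + 5b = −54.9.
Solving gives a = −0.356487749, b = −0.142772443.
Then c = 214 − a·560608 − b·5255342 = 950381.90.
At (560533, 5255232): z = −199823.1 − 750302.3 + 950381.90 = 256.4 m.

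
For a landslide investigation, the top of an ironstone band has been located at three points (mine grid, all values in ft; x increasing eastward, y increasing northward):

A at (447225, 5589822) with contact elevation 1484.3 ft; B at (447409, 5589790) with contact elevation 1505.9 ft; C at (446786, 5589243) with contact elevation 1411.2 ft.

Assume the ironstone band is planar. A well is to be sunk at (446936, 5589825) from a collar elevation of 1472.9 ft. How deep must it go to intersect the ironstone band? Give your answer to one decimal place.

Two edge vectors: A→B = (184, -32, 21.6), A→C = (-439, -579, -73.1).
Normal n = (A→B) × (A→C) = (14845.6, 3968, -120584).
So ∂z/∂x = −n_x/n_z = 0.123114178 and ∂z/∂y = −n_y/n_z = 0.032906522.
Intercept c from A: 1484.3 − 55059.74 − 183941.60 = −237517.04.
At (446936, 5589825): z_contact = 55024.16 + 183941.70 − 237517.04 = 1448.82 ft.
Depth below ground = 1472.9 − 1448.82 = 24.1 ft.

24.1 ft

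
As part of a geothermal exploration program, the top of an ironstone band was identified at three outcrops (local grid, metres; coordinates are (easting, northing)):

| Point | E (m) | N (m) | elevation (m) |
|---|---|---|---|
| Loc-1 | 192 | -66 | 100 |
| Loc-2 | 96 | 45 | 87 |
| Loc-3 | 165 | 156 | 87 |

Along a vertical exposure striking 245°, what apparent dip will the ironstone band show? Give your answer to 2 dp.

2.90°

Let the plane be z = a·E + b·N + c.
Loc-2−Loc-1: −96a + 111b = −13;  Loc-3−Loc-1: −27a + 222b = −13.
Solving gives a = 0.07879, b = −0.04898.
Unit vector along 245° is (sin 245°, cos 245°) = (-0.9063, -0.4226).
Slope in that direction = a·(-0.9063) + b·(-0.4226) = −0.05071.
Apparent dip = arctan|0.05071| = 2.90° (true dip is 5.3°, so apparent ≤ true as expected).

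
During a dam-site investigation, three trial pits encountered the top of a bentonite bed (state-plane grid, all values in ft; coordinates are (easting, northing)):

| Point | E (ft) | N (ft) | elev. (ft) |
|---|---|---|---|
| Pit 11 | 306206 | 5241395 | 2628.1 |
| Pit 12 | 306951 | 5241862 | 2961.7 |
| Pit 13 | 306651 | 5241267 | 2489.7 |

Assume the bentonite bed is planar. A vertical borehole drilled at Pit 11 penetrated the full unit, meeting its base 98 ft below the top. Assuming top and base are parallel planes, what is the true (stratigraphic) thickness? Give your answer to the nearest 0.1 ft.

75.3 ft

Let the plane be z = a·E + b·N + c.
Pit 12−Pit 11: 745a + 467b = 333.6;  Pit 13−Pit 11: 445a − 128b = −138.4.
Solving gives a = −0.07234, b = 0.82975.
|∇z| = √(a²+b²) = 0.83290, so dip δ = arctan(0.83290) = 39.79°.
True thickness = vertical thickness × cos δ = 98 × cos 39.79° = 75.3 ft.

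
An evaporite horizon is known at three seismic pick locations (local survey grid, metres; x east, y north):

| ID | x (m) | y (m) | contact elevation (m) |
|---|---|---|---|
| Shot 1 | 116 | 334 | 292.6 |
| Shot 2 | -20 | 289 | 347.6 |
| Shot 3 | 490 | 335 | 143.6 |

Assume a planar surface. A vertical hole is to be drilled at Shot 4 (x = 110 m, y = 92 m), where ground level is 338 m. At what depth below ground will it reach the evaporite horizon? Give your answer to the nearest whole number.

Two edge vectors: Shot 1→Shot 2 = (-136, -45, 55), Shot 1→Shot 3 = (374, 1, -149).
Normal n = (Shot 1→Shot 2) × (Shot 1→Shot 3) = (6650, 306, 16694).
So ∂z/∂x = −n_x/n_z = −0.39835 and ∂z/∂y = −n_y/n_z = −0.01833.
Intercept c from Shot 1: 292.6 + 46.21 + 6.12 = 344.93.
At (110, 92): z_contact = −43.8 − 1.7 + 344.93 = 299.4 m.
Depth below ground = 338 − 299.4 = 39 m.

39 m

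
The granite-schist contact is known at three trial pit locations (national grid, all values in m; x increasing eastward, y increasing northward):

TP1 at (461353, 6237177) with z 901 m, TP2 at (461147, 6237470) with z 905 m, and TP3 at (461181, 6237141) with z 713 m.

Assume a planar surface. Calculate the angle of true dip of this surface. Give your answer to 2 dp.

Let the plane be z = a·x + b·y + c.
TP2−TP1: −206a + 293b = 4;  TP3−TP1: −172a − 36b = −188.
Solving gives a = 0.95032, b = 0.68180.
Gradient magnitude |∇z| = √(a² + b²) = √(0.90311 + 0.46485) = 1.16960.
True dip = arctan(1.16960) = 49.47°, dipping toward SW (azimuth ≈ 234°).

49.47°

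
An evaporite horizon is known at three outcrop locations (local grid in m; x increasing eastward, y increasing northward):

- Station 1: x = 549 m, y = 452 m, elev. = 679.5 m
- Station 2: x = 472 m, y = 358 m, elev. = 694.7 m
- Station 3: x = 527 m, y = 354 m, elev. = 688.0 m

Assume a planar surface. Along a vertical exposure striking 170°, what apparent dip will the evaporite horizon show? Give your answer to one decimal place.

Two edge vectors: Station 1→Station 2 = (-77, -94, 15.2), Station 1→Station 3 = (-22, -98, 8.5).
Normal n = (Station 1→Station 2) × (Station 1→Station 3) = (690.6, 320.1, 5478).
So ∂z/∂x = −n_x/n_z = −0.12607 and ∂z/∂y = −n_y/n_z = −0.05843.
Unit vector along 170° is (sin 170°, cos 170°) = (0.1736, -0.9848).
Slope in that direction = a·(0.1736) + b·(-0.9848) = 0.03565.
Apparent dip = arctan|0.03565| = 2.0° (true dip is 7.9°, so apparent ≤ true as expected).

2.0°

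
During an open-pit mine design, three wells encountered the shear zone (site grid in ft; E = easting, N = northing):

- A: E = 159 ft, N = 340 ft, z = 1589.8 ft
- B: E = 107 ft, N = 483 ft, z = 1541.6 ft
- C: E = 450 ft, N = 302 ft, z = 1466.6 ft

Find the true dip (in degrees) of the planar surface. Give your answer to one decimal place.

35.4°

Let the plane be z = a·E + b·N + c.
B−A: −52a + 143b = −48.2;  C−A: 291a − 38b = −123.2.
Solving gives a = −0.49068, b = −0.51549.
Gradient magnitude |∇z| = √(a² + b²) = √(0.24077 + 0.26573) = 0.71169.
True dip = arctan(0.71169) = 35.4°, dipping toward NE (azimuth ≈ 044°).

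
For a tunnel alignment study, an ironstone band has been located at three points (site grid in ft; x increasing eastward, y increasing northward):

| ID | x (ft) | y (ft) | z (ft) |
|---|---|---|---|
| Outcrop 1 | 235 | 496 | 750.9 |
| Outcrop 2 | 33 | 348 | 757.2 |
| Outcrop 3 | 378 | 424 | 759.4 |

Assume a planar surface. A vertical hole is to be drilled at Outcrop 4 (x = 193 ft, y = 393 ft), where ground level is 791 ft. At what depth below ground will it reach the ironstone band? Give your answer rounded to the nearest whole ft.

33 ft

Let the plane be z = a·x + b·y + c.
Outcrop 2−Outcrop 1: −202a − 148b = 6.3;  Outcrop 3−Outcrop 1: 143a − 72b = 8.5.
Solving gives a = 0.02253, b = −0.07331.
Then c = 750.9 − a·235 − b·496 = 781.97.
At (193, 393): z_contact = 4.3 − 28.8 + 781.97 = 757.5 ft.
Depth below ground = 791 − 757.5 = 33 ft.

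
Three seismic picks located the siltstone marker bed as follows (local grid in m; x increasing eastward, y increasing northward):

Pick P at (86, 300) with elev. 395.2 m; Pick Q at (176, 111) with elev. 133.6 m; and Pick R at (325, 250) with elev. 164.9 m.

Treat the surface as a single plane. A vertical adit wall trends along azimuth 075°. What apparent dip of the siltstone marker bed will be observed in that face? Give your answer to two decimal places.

Two edge vectors: Pick P→Pick Q = (90, -189, -261.6), Pick P→Pick R = (239, -50, -230.3).
Normal n = (Pick P→Pick Q) × (Pick P→Pick R) = (30446.7, -41795.4, 40671).
So ∂z/∂x = −n_x/n_z = −0.74861 and ∂z/∂y = −n_y/n_z = 1.02765.
Unit vector along 075° is (sin 75°, cos 75°) = (0.9659, 0.2588).
Slope in that direction = a·(0.9659) + b·(0.2588) = −0.45713.
Apparent dip = arctan|0.45713| = 24.57° (true dip is 51.8°, so apparent ≤ true as expected).

24.57°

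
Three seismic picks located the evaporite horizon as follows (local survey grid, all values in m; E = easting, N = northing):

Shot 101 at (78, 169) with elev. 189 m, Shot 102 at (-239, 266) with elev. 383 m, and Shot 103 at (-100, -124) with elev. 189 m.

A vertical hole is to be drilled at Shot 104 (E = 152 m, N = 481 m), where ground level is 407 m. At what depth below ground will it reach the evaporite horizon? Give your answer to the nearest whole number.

158 m

Two edge vectors: Shot 101→Shot 102 = (-317, 97, 194), Shot 101→Shot 103 = (-178, -293, 0).
Normal n = (Shot 101→Shot 102) × (Shot 101→Shot 103) = (56842, -34532, 110147).
So ∂z/∂E = −n_x/n_z = −0.51606 and ∂z/∂N = −n_y/n_z = 0.31351.
Intercept c from Shot 101: 189 + 40.25 − 52.98 = 176.27.
At (152, 481): z_contact = −78.4 + 150.8 + 176.27 = 248.6 m.
Depth below ground = 407 − 248.6 = 158 m.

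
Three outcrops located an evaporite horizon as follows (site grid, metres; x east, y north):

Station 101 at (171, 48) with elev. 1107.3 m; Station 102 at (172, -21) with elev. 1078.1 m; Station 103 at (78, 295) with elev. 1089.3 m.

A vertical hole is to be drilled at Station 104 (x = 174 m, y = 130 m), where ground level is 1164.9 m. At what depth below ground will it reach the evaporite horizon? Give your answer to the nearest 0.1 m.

Let the plane be z = a·x + b·y + c.
Station 102−Station 101: 1a − 69b = −29.2;  Station 103−Station 101: −93a + 247b = −18.
Solving gives a = 1.37024, b = 0.44305.
Then c = 1107.3 − a·171 − b·48 = 851.72.
At (174, 130): z_contact = 238.42 + 57.60 + 851.72 = 1147.74 m.
Depth below ground = 1164.9 − 1147.74 = 17.2 m.

17.2 m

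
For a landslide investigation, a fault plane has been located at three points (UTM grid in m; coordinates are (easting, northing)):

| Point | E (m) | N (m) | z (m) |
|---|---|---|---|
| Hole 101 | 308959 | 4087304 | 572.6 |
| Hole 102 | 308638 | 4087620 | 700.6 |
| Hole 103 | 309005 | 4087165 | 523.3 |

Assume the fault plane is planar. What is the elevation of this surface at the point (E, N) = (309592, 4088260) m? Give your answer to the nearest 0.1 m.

841.8 m

Let the plane be z = a·E + b·N + c.
Hole 102−Hole 101: −321a + 316b = 128;  Hole 103−Hole 101: 46a − 139b = −49.3.
Solving gives a = −0.073569790, b = 0.330329422.
Then c = 572.6 − a·308959 − b·4087304 = −1326854.12.
At (309592, 4088260): z = −22776.6 + 1350472.6 − 1326854.12 = 841.8 m.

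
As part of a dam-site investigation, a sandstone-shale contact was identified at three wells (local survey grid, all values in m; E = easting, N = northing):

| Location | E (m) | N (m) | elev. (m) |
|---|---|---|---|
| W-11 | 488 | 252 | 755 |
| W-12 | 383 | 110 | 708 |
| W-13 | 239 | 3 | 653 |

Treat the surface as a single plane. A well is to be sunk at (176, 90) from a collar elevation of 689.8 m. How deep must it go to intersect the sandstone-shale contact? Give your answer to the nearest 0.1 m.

Let the plane be z = a·E + b·N + c.
W-12−W-11: −105a − 142b = −47;  W-13−W-11: −249a − 249b = −102.
Solving gives a = 0.30186, b = 0.10778.
Then c = 755 − a·488 − b·252 = 580.53.
At (176, 90): z_contact = 53.13 + 9.70 + 580.53 = 643.36 m.
Depth below ground = 689.8 − 643.36 = 46.4 m.

46.4 m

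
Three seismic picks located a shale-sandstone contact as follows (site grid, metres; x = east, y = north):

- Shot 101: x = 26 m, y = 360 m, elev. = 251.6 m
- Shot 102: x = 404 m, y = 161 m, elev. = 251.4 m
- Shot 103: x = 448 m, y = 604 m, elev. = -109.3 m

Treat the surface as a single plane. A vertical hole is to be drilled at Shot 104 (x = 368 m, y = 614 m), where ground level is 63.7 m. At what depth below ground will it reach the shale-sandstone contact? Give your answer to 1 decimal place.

148.1 m

Two edge vectors: Shot 101→Shot 102 = (378, -199, -0.2), Shot 101→Shot 103 = (422, 244, -360.9).
Normal n = (Shot 101→Shot 102) × (Shot 101→Shot 103) = (71867.9, 136335.8, 176210).
So ∂z/∂x = −n_x/n_z = −0.40785 and ∂z/∂y = −n_y/n_z = −0.77371.
Intercept c from Shot 101: 251.6 + 10.60 + 278.54 = 540.74.
At (368, 614): z_contact = −150.09 − 475.06 + 540.74 = -84.41 m.
Depth below ground = 63.7 − (-84.41) = 148.1 m.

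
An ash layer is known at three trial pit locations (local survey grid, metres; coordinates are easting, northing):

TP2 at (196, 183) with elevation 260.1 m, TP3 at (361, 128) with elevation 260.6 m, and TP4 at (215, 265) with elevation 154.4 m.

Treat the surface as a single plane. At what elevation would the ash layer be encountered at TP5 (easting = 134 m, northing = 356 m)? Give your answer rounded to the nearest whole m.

Two edge vectors: TP2→TP3 = (165, -55, 0.5), TP2→TP4 = (19, 82, -105.7).
Normal n = (TP2→TP3) × (TP2→TP4) = (5772.5, 17450, 14575).
So ∂z/∂easting = −n_x/n_z = −0.39605 and ∂z/∂northing = −n_y/n_z = −1.19726.
Intercept c from TP2: 260.1 + 77.63 + 219.10 = 556.82.
At (134, 356): z = −53.1 − 426.2 + 556.82 = 77.5 m.

78 m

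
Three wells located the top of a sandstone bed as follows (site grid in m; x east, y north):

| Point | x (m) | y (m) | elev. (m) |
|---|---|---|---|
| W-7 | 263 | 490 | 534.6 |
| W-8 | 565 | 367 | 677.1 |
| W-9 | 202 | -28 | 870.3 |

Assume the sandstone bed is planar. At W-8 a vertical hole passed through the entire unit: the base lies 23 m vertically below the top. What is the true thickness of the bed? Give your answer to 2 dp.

18.84 m

Two edge vectors: W-7→W-8 = (302, -123, 142.5), W-7→W-9 = (-61, -518, 335.7).
Normal n = (W-7→W-8) × (W-7→W-9) = (32523.9, -110073.9, -163939).
So ∂z/∂x = −n_x/n_z = 0.19839 and ∂z/∂y = −n_y/n_z = −0.67143.
|∇z| = √(a²+b²) = 0.70013, so dip δ = arctan(0.70013) = 35.00°.
True thickness = vertical thickness × cos δ = 23 × cos 35.00° = 18.84 m.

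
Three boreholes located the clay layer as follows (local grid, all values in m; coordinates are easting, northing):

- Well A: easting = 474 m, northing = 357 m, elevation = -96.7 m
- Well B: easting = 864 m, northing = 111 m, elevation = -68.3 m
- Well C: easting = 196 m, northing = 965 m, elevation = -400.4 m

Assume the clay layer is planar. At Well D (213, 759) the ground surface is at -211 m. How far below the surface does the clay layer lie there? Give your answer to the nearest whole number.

60 m

Let the plane be z = a·easting + b·northing + c.
Well B−Well A: 390a − 246b = 28.4;  Well C−Well A: −278a + 608b = −303.7.
Solving gives a = −0.34044, b = −0.65517.
Then c = -96.7 − a·474 − b·357 = 298.56.
At (213, 759): z_contact = −72.5 − 497.3 + 298.56 = -271.2 m.
Depth below ground = -211 − (-271.2) = 60 m.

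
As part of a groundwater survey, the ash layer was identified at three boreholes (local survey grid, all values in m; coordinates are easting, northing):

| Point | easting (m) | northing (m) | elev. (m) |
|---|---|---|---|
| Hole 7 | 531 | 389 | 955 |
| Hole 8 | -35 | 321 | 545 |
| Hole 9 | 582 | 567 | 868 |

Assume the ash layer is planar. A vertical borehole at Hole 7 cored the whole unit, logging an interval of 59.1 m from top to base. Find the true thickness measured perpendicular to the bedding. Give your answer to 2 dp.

Two edge vectors: Hole 7→Hole 8 = (-566, -68, -410), Hole 7→Hole 9 = (51, 178, -87).
Normal n = (Hole 7→Hole 8) × (Hole 7→Hole 9) = (78896, -70152, -97280).
So ∂z/∂easting = −n_x/n_z = 0.81102 and ∂z/∂northing = −n_y/n_z = −0.72113.
|∇z| = √(a²+b²) = 1.08526, so dip δ = arctan(1.08526) = 47.34°.
True thickness = vertical thickness × cos δ = 59.1 × cos 47.34° = 40.05 m.

40.05 m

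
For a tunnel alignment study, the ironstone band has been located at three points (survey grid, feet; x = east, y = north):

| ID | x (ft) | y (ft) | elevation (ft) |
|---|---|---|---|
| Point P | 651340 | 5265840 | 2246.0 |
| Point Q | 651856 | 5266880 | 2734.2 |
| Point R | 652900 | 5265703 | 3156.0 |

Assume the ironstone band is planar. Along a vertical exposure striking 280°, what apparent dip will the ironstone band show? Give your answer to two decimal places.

29.22°

Let the plane be z = a·x + b·y + c.
Point Q−Point P: 516a + 1040b = 488.2;  Point R−Point P: 1560a − 137b = 910.
Solving gives a = 0.59848, b = 0.17248.
Unit vector along 280° is (sin 280°, cos 280°) = (-0.9848, 0.1736).
Slope in that direction = a·(-0.9848) + b·(0.1736) = −0.55944.
Apparent dip = arctan|0.55944| = 29.22° (true dip is 31.9°, so apparent ≤ true as expected).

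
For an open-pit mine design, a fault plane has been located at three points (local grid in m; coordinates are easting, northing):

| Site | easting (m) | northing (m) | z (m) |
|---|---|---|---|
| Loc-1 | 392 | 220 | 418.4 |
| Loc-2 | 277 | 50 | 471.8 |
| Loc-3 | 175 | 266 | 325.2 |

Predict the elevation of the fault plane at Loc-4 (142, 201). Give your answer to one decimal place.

Let the plane be z = a·easting + b·northing + c.
Loc-2−Loc-1: −115a − 170b = 53.4;  Loc-3−Loc-1: −217a + 46b = −93.2.
Solving gives a = 0.31739, b = −0.52882.
Then c = 418.4 − a·392 − b·220 = 410.32.
At (142, 201): z = 45.1 − 106.3 + 410.32 = 349.1 m.

349.1 m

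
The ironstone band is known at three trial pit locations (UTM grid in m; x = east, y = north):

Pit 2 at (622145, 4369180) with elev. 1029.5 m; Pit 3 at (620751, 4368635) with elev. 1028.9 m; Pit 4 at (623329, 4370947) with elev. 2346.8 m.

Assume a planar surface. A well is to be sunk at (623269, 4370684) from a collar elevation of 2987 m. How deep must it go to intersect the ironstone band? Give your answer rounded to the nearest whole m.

Two edge vectors: Pit 2→Pit 3 = (-1394, -545, -0.6), Pit 2→Pit 4 = (1184, 1767, 1317.3).
Normal n = (Pit 2→Pit 3) × (Pit 2→Pit 4) = (-716868.3, 1835605.8, -1817918).
So ∂z/∂x = −n_x/n_z = −0.39433478 and ∂z/∂y = −n_y/n_z = 1.00972970.
Intercept c from Pit 2: 1029.5 + 245333.41 − 4411690.82 = −4165327.90.
At (623269, 4370684): z_contact = −245776.6 + 4413209.5 − 4165327.90 = 2104.9 m.
Depth below ground = 2987 − 2104.9 = 882 m.

882 m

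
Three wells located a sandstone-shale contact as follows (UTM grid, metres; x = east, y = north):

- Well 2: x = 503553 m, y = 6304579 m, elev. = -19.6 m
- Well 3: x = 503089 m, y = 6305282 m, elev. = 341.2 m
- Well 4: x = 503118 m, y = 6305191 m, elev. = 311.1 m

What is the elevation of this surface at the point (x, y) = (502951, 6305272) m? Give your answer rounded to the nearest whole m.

413 m

Two edge vectors: Well 2→Well 3 = (-464, 703, 360.8), Well 2→Well 4 = (-435, 612, 330.7).
Normal n = (Well 2→Well 3) × (Well 2→Well 4) = (11672.5, -3503.2, 21837).
So ∂z/∂x = −n_x/n_z = −0.53452855 and ∂z/∂y = −n_y/n_z = 0.16042497.
Intercept c from Well 2: -19.6 + 269163.46 − 1011411.88 = −742268.02.
At (502951, 6305272): z = −268841.7 + 1011523.1 − 742268.02 = 413.4 m.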